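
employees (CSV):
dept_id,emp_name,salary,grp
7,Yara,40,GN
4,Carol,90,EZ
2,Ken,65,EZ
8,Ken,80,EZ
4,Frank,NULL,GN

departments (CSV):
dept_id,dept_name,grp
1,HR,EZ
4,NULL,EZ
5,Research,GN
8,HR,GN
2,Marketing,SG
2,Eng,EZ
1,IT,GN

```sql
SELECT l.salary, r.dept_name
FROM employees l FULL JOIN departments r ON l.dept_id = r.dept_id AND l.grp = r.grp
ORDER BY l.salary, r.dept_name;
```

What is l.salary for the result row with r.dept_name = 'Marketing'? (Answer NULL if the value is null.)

NULL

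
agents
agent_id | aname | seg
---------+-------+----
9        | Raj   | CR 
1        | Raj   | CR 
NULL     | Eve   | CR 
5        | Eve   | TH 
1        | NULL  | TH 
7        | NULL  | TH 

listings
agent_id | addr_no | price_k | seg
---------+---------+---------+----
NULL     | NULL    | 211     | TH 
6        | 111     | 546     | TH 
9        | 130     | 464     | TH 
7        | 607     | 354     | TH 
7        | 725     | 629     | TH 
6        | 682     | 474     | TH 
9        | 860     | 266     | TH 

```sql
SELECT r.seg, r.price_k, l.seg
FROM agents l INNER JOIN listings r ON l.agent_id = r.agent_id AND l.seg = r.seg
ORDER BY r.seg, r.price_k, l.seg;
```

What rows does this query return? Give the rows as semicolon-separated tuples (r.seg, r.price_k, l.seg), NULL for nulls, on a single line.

(TH, 354, TH); (TH, 629, TH)

INNER JOIN keeps only pairs where the ON condition holds.
Matching on l.agent_id = r.agent_id AND l.seg = r.seg. A NULL in a compared column never satisfies the condition.
Matched pairs: 2.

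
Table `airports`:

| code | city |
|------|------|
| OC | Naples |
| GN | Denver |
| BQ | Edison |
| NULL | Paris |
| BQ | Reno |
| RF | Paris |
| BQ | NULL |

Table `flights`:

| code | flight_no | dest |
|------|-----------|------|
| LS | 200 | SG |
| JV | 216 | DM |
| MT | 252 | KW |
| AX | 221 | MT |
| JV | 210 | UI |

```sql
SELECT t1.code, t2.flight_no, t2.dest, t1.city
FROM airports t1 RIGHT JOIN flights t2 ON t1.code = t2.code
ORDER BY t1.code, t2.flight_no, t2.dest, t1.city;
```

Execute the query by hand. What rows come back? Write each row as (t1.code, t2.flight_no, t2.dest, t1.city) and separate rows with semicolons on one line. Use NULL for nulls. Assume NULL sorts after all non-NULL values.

(NULL, 200, SG, NULL); (NULL, 210, UI, NULL); (NULL, 216, DM, NULL); (NULL, 221, MT, NULL); (NULL, 252, KW, NULL)

RIGHT JOIN keeps every row from `flights`; unmatched rows get NULL for `airports`'s columns.
Matching on t1.code = t2.code. A NULL in a compared column never satisfies the condition.
Matched pairs: 0; unmatched t2 rows kept: 5.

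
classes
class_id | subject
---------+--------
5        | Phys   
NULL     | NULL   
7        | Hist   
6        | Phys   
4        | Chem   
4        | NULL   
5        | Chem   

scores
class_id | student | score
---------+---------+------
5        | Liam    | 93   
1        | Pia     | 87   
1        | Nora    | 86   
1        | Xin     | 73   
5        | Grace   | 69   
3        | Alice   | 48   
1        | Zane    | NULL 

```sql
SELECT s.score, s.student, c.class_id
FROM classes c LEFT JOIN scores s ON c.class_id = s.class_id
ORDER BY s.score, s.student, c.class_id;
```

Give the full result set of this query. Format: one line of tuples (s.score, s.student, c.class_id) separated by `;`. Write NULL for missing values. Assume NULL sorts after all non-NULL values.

(69, Grace, 5); (69, Grace, 5); (93, Liam, 5); (93, Liam, 5); (NULL, NULL, 4); (NULL, NULL, 4); (NULL, NULL, 6); (NULL, NULL, 7); (NULL, NULL, NULL)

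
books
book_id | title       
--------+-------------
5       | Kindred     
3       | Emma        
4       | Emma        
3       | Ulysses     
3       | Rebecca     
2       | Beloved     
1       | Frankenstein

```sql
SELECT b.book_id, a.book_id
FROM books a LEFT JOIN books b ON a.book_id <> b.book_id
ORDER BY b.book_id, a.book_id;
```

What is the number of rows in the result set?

LEFT JOIN keeps every row from `books a`; unmatched rows get NULL for `books b`'s columns.
Matching on a.book_id <> b.book_id.
- a row (book_id=5): matches 6 b row(s) → 6 output row(s).
- a row (book_id=3): matches 4 b row(s) → 4 output row(s).
- a row (book_id=4): matches 6 b row(s) → 6 output row(s).
- a row (book_id=3): matches 4 b row(s) → 4 output row(s).
- a row (book_id=3): matches 4 b row(s) → 4 output row(s).
- a row (book_id=2): matches 6 b row(s) → 6 output row(s).
- a row (book_id=1): matches 6 b row(s) → 6 output row(s).
Total: 36 rows.

36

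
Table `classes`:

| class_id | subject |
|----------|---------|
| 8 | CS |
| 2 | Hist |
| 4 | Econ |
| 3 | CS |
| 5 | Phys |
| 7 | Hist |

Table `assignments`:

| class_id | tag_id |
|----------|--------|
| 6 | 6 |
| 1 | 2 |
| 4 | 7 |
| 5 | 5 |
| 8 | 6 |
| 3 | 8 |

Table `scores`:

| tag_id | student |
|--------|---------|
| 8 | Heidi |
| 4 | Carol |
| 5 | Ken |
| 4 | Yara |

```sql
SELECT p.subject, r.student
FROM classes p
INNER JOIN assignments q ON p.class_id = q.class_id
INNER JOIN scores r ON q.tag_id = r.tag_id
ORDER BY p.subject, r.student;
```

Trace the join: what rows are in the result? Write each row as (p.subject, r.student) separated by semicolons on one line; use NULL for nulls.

Evaluate left to right. First `classes p INNER JOIN assignments q` on class_id: 4 row(s).
Then INNER JOIN `scores r` on tag_id: keep only rows whose q.tag_id appears in r.

(CS, Heidi); (Phys, Ken)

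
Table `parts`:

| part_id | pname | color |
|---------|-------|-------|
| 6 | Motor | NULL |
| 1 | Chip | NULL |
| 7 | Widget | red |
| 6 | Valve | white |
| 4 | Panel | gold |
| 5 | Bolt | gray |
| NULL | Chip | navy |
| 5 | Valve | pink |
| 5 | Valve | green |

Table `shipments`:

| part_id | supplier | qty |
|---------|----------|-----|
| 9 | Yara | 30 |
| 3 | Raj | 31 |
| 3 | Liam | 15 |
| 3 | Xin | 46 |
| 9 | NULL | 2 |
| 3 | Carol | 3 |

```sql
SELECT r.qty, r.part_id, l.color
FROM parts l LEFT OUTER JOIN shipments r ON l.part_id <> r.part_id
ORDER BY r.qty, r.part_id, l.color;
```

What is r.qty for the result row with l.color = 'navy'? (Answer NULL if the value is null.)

LEFT JOIN keeps every row from `parts`; unmatched rows get NULL for `shipments`'s columns.
Matching on l.part_id <> r.part_id. A NULL in a compared column never satisfies the condition.
- l (part_id=6) pairs with 6 row(s) of r.
- l (part_id=1) pairs with 6 row(s) of r.
- l (part_id=7) pairs with 6 row(s) of r.
- l (part_id=6) pairs with 6 row(s) of r.
- l (part_id=4) pairs with 6 row(s) of r.
- l (part_id=5) pairs with 6 row(s) of r.
- l (part_id=NULL) has no partner → padded with NULL.
- l (part_id=5) pairs with 6 row(s) of r.
- l (part_id=5) pairs with 6 row(s) of r.

NULL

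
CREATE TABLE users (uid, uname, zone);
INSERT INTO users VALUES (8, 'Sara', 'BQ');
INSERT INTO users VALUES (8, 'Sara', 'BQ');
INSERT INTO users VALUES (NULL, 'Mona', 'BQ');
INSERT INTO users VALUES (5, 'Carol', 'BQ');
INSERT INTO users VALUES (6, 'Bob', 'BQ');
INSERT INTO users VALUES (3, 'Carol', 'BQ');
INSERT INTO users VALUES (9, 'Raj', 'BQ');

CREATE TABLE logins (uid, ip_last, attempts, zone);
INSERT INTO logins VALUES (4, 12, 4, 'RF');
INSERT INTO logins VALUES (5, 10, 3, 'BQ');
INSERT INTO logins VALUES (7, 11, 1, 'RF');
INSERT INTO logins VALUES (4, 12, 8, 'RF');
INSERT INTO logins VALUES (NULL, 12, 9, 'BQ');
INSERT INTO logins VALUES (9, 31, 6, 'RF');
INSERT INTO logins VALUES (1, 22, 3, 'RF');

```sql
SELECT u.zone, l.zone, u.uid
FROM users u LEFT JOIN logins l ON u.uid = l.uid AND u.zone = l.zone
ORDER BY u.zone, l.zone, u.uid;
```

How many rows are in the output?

LEFT JOIN keeps every row from `users`; unmatched rows get NULL for `logins`'s columns.
Matching on u.uid = l.uid AND u.zone = l.zone. A NULL in a compared column never satisfies the condition.
- u row (uid=8, zone=BQ): no match → kept, l columns NULL.
- u row (uid=8, zone=BQ): no match → kept, l columns NULL.
- u row (uid=NULL, zone=BQ): no match → kept, l columns NULL.
- u row (uid=5, zone=BQ): matches 1 l row(s) → 1 output row(s).
- u row (uid=6, zone=BQ): no match → kept, l columns NULL.
- u row (uid=3, zone=BQ): no match → kept, l columns NULL.
- u row (uid=9, zone=BQ): no match → kept, l columns NULL.
Total: 1 matched + 6 padded = 7 rows.

7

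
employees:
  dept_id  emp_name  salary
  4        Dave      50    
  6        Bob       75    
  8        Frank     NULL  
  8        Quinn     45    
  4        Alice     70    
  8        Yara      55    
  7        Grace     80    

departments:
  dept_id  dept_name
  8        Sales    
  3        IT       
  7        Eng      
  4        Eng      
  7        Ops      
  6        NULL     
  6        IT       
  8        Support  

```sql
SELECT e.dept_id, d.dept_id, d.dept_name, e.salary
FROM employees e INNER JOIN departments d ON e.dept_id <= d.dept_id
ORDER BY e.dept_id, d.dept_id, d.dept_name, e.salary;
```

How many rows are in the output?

30

INNER JOIN keeps only pairs where the ON condition holds.
Matching on e.dept_id <= d.dept_id.
- dept_id=4: 7 matching d row(s), so 7 row(s) emitted.
- dept_id=6: 6 matching d row(s), so 6 row(s) emitted.
- dept_id=8: 2 matching d row(s), so 2 row(s) emitted.
- dept_id=8: 2 matching d row(s), so 2 row(s) emitted.
- dept_id=4: 7 matching d row(s), so 7 row(s) emitted.
- dept_id=8: 2 matching d row(s), so 2 row(s) emitted.
- dept_id=7: 4 matching d row(s), so 4 row(s) emitted.
Total: 30 rows.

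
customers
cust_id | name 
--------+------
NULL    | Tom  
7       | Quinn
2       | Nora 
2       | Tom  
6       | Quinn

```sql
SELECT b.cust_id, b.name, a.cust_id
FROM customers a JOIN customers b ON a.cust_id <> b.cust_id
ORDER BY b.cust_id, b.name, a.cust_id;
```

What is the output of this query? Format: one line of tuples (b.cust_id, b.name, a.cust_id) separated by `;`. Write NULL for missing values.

INNER JOIN keeps only pairs where the ON condition holds.
Matching on a.cust_id <> b.cust_id. A NULL in a compared column never satisfies the condition.
- a[0] cust_id=NULL → no match; dropped.
- a[1] cust_id=7 → 3 match(es) in b → 3 row(s).
- a[2] cust_id=2 → 2 match(es) in b → 2 row(s).
- a[3] cust_id=2 → 2 match(es) in b → 2 row(s).
- a[4] cust_id=6 → 3 match(es) in b → 3 row(s).
After projecting and ordering:
b.cust_id | b.name | a.cust_id
2 | Nora | 6
2 | Nora | 7
2 | Tom | 6
2 | Tom | 7
6 | Quinn | 2
6 | Quinn | 2
6 | Quinn | 7
7 | Quinn | 2
7 | Quinn | 2
7 | Quinn | 6

(2, Nora, 6); (2, Nora, 7); (2, Tom, 6); (2, Tom, 7); (6, Quinn, 2); (6, Quinn, 2); (6, Quinn, 7); (7, Quinn, 2); (7, Quinn, 2); (7, Quinn, 6)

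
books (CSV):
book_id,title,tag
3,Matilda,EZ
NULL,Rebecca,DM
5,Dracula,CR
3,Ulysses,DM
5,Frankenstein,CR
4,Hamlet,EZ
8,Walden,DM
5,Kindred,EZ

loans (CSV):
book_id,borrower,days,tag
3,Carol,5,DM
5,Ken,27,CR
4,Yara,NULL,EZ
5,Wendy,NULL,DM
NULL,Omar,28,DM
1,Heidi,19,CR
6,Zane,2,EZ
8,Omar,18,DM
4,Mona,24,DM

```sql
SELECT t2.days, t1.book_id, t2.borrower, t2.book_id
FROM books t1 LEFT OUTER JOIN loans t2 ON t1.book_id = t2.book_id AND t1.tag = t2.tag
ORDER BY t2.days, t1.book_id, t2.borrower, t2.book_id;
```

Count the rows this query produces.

8

LEFT JOIN keeps every row from `books`; unmatched rows get NULL for `loans`'s columns.
Matching on t1.book_id = t2.book_id AND t1.tag = t2.tag. A NULL in a compared column never satisfies the condition.
- t1 row (book_id=3, tag=EZ): no match → kept, t2 columns NULL.
- t1 row (book_id=NULL, tag=DM): no match → kept, t2 columns NULL.
- t1 row (book_id=5, tag=CR): matches 1 t2 row(s) → 1 output row(s).
- t1 row (book_id=3, tag=DM): matches 1 t2 row(s) → 1 output row(s).
- t1 row (book_id=5, tag=CR): matches 1 t2 row(s) → 1 output row(s).
- t1 row (book_id=4, tag=EZ): matches 1 t2 row(s) → 1 output row(s).
- t1 row (book_id=8, tag=DM): matches 1 t2 row(s) → 1 output row(s).
- t1 row (book_id=5, tag=EZ): no match → kept, t2 columns NULL.
Total: 5 matched + 3 padded = 8 rows.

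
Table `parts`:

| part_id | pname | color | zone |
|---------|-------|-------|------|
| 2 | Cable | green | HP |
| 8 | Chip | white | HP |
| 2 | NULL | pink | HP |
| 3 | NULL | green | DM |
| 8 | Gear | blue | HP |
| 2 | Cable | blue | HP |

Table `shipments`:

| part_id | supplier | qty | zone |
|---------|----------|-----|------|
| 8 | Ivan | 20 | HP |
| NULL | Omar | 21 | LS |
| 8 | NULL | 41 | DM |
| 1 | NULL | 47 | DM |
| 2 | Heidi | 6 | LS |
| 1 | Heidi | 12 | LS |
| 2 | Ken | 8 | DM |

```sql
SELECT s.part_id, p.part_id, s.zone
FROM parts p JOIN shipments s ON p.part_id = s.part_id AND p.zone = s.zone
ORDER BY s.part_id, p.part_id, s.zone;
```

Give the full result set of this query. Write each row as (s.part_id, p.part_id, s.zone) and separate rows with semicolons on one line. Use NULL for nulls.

INNER JOIN keeps only pairs where the ON condition holds.
Matching on p.part_id = s.part_id AND p.zone = s.zone. A NULL in a compared column never satisfies the condition.
- p[0] part_id=2, zone=HP → no match; dropped.
- p[1] part_id=8, zone=HP → 1 match(es) in s → 1 row(s).
- p[2] part_id=2, zone=HP → no match; dropped.
- p[3] part_id=3, zone=DM → no match; dropped.
- p[4] part_id=8, zone=HP → 1 match(es) in s → 1 row(s).
- p[5] part_id=2, zone=HP → no match; dropped.
After projecting and ordering:
s.part_id | p.part_id | s.zone
8 | 8 | HP
8 | 8 | HP

(8, 8, HP); (8, 8, HP)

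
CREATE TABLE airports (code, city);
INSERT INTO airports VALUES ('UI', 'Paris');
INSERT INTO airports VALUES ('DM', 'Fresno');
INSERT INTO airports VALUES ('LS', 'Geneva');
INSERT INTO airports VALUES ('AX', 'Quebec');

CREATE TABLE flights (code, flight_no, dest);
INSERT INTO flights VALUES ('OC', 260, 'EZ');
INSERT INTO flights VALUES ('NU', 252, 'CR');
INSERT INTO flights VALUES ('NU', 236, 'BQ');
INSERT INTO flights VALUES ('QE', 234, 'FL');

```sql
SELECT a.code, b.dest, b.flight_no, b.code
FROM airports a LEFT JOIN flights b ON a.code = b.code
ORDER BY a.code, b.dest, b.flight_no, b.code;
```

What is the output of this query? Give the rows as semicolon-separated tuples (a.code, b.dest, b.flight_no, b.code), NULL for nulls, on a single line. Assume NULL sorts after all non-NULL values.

(AX, NULL, NULL, NULL); (DM, NULL, NULL, NULL); (LS, NULL, NULL, NULL); (UI, NULL, NULL, NULL)

LEFT JOIN keeps every row from `airports`; unmatched rows get NULL for `flights`'s columns.
Matching on a.code = b.code.
- a row (code=UI): no match → kept, b columns NULL.
- a row (code=DM): no match → kept, b columns NULL.
- a row (code=LS): no match → kept, b columns NULL.
- a row (code=AX): no match → kept, b columns NULL.
After projecting and ordering:
a.code | b.dest | b.flight_no | b.code
AX | NULL | NULL | NULL
DM | NULL | NULL | NULL
LS | NULL | NULL | NULL
UI | NULL | NULL | NULL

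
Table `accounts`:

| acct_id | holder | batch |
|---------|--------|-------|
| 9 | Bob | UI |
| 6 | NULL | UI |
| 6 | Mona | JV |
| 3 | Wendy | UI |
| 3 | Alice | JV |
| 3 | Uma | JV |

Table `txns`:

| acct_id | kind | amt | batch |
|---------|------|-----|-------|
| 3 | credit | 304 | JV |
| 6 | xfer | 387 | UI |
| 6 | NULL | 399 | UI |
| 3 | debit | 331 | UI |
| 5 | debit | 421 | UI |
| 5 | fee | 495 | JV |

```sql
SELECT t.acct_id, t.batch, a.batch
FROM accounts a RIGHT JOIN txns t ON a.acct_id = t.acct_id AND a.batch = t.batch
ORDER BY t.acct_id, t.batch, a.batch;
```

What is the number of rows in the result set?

7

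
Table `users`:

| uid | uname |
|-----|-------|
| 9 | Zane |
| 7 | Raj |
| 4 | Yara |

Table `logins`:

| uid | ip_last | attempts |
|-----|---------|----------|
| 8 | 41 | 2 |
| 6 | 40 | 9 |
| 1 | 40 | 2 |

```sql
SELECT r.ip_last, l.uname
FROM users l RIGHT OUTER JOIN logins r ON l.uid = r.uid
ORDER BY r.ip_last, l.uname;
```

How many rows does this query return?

3

RIGHT JOIN keeps every row from `logins`; unmatched rows get NULL for `users`'s columns.
Matching on l.uid = r.uid.
Matched pairs: 0; unmatched r rows kept: 3.
Total: 0 matched + 3 padded = 3 rows.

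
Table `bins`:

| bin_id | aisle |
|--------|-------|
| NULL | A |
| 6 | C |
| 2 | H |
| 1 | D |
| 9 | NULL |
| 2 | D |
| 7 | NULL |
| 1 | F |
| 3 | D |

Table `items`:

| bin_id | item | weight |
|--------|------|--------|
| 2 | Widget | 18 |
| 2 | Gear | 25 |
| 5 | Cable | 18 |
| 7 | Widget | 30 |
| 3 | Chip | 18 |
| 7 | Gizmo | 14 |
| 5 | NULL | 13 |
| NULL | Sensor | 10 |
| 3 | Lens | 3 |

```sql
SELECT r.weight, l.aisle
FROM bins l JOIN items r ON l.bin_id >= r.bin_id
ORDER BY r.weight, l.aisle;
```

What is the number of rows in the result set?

30

INNER JOIN keeps only pairs where the ON condition holds.
Matching on l.bin_id >= r.bin_id. A NULL in a compared column never satisfies the condition.
- l (bin_id=NULL) has no partner → excluded.
- l (bin_id=6) pairs with 6 row(s) of r.
- l (bin_id=2) pairs with 2 row(s) of r.
- l (bin_id=1) has no partner → excluded.
- l (bin_id=9) pairs with 8 row(s) of r.
- l (bin_id=2) pairs with 2 row(s) of r.
- l (bin_id=7) pairs with 8 row(s) of r.
- l (bin_id=1) has no partner → excluded.
- l (bin_id=3) pairs with 4 row(s) of r.
Total: 30 rows.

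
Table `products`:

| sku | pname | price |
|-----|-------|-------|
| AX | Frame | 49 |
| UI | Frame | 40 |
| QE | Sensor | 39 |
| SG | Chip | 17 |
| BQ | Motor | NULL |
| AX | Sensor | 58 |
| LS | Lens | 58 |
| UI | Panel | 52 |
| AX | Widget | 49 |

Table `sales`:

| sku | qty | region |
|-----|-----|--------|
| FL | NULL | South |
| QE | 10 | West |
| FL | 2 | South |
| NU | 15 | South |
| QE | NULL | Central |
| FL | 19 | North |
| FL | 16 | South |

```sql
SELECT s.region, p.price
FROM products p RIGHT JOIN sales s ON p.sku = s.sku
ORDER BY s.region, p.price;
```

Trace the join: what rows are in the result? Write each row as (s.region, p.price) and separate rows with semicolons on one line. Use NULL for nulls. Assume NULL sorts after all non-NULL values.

RIGHT JOIN keeps every row from `sales`; unmatched rows get NULL for `products`'s columns.
Matching on p.sku = s.sku.
Matched pairs: 2; unmatched s rows kept: 5.

(Central, 39); (North, NULL); (South, NULL); (South, NULL); (South, NULL); (South, NULL); (West, 39)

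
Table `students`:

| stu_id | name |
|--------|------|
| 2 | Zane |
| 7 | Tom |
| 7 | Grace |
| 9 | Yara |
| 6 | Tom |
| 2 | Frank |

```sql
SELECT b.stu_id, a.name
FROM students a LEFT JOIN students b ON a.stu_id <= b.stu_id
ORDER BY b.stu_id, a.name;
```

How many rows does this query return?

23

LEFT JOIN keeps every row from `students a`; unmatched rows get NULL for `students b`'s columns.
Matching on a.stu_id <= b.stu_id.
Matched pairs: 23; unmatched a rows kept: 0.
Total: 23 rows.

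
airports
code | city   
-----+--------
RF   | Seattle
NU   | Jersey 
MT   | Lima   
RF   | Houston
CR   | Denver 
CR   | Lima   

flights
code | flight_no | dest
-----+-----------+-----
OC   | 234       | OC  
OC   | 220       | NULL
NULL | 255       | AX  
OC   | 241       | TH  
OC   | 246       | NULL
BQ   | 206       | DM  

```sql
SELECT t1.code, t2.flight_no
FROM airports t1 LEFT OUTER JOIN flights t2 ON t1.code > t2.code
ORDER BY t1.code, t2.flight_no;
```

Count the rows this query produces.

LEFT JOIN keeps every row from `airports`; unmatched rows get NULL for `flights`'s columns.
Matching on t1.code > t2.code. A NULL in a compared column never satisfies the condition.
- t1 row (code=RF): matches 5 t2 row(s) → 5 output row(s).
- t1 row (code=NU): matches 1 t2 row(s) → 1 output row(s).
- t1 row (code=MT): matches 1 t2 row(s) → 1 output row(s).
- t1 row (code=RF): matches 5 t2 row(s) → 5 output row(s).
- t1 row (code=CR): matches 1 t2 row(s) → 1 output row(s).
- t1 row (code=CR): matches 1 t2 row(s) → 1 output row(s).
Total: 14 rows.

14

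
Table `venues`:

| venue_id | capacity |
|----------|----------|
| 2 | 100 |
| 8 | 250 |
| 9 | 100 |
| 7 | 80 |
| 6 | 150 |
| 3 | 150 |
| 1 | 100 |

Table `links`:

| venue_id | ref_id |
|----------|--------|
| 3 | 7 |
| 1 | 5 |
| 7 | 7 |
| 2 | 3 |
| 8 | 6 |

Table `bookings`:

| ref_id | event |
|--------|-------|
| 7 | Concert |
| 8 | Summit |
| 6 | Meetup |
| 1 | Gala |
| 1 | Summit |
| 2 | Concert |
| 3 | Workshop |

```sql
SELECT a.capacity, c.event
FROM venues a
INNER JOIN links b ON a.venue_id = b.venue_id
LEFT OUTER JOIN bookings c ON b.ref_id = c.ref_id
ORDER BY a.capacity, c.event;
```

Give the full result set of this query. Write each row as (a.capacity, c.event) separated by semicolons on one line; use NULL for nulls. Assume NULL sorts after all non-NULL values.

Evaluate left to right. First `venues a INNER JOIN links b` on venue_id: 5 row(s).
Then LEFT JOIN `bookings c` on ref_id: each of those 5 rows is kept; rows whose b.ref_id has no match in c get NULL for c's columns.

(80, Concert); (100, Workshop); (100, NULL); (150, Concert); (250, Meetup)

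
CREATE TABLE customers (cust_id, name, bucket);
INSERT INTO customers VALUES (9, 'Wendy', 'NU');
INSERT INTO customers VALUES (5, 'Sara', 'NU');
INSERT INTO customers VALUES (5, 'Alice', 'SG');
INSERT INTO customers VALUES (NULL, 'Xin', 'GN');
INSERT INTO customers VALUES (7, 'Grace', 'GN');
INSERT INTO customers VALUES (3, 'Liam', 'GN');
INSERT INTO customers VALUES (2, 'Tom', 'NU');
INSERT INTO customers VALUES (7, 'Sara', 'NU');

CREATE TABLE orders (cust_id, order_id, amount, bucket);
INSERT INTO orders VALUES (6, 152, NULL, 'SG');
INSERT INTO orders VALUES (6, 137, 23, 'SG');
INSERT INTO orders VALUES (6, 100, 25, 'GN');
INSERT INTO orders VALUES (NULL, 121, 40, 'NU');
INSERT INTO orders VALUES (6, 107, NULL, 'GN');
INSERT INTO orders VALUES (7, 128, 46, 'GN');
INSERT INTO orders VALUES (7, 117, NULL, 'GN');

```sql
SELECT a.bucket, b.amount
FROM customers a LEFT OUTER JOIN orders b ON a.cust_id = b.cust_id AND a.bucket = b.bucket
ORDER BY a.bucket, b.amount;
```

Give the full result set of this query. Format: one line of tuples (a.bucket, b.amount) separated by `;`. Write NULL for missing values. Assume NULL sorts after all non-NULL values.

LEFT JOIN keeps every row from `customers`; unmatched rows get NULL for `orders`'s columns.
Matching on a.cust_id = b.cust_id AND a.bucket = b.bucket. A NULL in a compared column never satisfies the condition.
- cust_id=9, bucket=NU: no b row matches, row kept with b columns NULL.
- cust_id=5, bucket=NU: no b row matches, row kept with b columns NULL.
- cust_id=5, bucket=SG: no b row matches, row kept with b columns NULL.
- cust_id=NULL, bucket=GN: no b row matches, row kept with b columns NULL.
- cust_id=7, bucket=GN: 2 matching b row(s), so 2 row(s) emitted.
- cust_id=3, bucket=GN: no b row matches, row kept with b columns NULL.
- cust_id=2, bucket=NU: no b row matches, row kept with b columns NULL.
- cust_id=7, bucket=NU: no b row matches, row kept with b columns NULL.
After projecting and ordering:
a.bucket | b.amount
GN | 46
GN | NULL
GN | NULL
GN | NULL
NU | NULL
NU | NULL
NU | NULL
NU | NULL
SG | NULL

(GN, 46); (GN, NULL); (GN, NULL); (GN, NULL); (NU, NULL); (NU, NULL); (NU, NULL); (NU, NULL); (SG, NULL)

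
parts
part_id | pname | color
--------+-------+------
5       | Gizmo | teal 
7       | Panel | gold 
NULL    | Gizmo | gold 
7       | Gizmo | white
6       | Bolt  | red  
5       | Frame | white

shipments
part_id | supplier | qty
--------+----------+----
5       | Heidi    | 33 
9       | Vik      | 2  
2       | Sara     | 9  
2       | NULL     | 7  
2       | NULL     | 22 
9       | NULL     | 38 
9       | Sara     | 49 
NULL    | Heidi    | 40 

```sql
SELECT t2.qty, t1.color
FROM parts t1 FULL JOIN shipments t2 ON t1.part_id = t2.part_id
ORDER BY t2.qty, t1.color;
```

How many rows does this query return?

13

FULL OUTER JOIN keeps every row from both sides; unmatched rows get NULL for the other side's columns.
Matching on t1.part_id = t2.part_id. A NULL in a compared column never satisfies the condition.
- t1[0] part_id=5 → 1 match(es) in t2 → 1 row(s).
- t1[1] part_id=7 → no match; kept with NULLs on the t2 side.
- t1[2] part_id=NULL → no match; kept with NULLs on the t2 side.
- t1[3] part_id=7 → no match; kept with NULLs on the t2 side.
- t1[4] part_id=6 → no match; kept with NULLs on the t2 side.
- t1[5] part_id=5 → 1 match(es) in t2 → 1 row(s).
- 7 t2 row(s) had no t1 match → kept, t1 columns NULL.
Total: 2 matched + 11 padded = 13 rows.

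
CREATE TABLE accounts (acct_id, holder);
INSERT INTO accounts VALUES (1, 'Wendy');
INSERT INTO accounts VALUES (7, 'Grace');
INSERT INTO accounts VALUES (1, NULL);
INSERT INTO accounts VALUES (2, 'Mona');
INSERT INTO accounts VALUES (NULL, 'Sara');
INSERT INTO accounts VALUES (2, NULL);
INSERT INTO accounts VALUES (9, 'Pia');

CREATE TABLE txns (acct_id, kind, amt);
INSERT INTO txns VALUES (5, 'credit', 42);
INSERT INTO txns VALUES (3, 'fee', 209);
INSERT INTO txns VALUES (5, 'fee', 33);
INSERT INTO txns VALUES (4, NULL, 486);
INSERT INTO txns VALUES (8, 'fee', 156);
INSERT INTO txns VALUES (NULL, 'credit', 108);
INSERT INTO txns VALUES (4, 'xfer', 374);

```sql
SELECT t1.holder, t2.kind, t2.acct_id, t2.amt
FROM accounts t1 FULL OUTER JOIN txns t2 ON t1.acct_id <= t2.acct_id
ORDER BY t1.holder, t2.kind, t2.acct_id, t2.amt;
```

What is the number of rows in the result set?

FULL OUTER JOIN keeps every row from both sides; unmatched rows get NULL for the other side's columns.
Matching on t1.acct_id <= t2.acct_id. A NULL in a compared column never satisfies the condition.
- t1[0] acct_id=1 → 6 match(es) in t2 → 6 row(s).
- t1[1] acct_id=7 → 1 match(es) in t2 → 1 row(s).
- t1[2] acct_id=1 → 6 match(es) in t2 → 6 row(s).
- t1[3] acct_id=2 → 6 match(es) in t2 → 6 row(s).
- t1[4] acct_id=NULL → no match; kept with NULLs on the t2 side.
- t1[5] acct_id=2 → 6 match(es) in t2 → 6 row(s).
- t1[6] acct_id=9 → no match; kept with NULLs on the t2 side.
- 1 t2 row(s) had no t1 match → kept, t1 columns NULL.
Total: 25 matched + 3 padded = 28 rows.

28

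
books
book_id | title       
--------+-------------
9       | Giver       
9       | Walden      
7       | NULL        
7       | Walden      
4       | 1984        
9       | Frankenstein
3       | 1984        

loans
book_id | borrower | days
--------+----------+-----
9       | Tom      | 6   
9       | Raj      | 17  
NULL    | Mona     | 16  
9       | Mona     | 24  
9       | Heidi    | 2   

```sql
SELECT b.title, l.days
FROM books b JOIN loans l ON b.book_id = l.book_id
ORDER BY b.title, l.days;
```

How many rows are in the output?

12

INNER JOIN keeps only pairs where the ON condition holds.
Matching on b.book_id = l.book_id. A NULL in a compared column never satisfies the condition.
- b (book_id=9) pairs with 4 row(s) of l.
- b (book_id=9) pairs with 4 row(s) of l.
- b (book_id=7) has no partner → excluded.
- b (book_id=7) has no partner → excluded.
- b (book_id=4) has no partner → excluded.
- b (book_id=9) pairs with 4 row(s) of l.
- b (book_id=3) has no partner → excluded.
Total: 12 rows.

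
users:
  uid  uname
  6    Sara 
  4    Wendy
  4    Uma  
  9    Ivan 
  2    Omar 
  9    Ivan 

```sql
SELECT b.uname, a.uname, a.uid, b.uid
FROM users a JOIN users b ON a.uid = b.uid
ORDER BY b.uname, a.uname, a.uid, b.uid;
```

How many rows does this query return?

INNER JOIN keeps only pairs where the ON condition holds.
Matching on a.uid = b.uid.
Matched pairs: 10.
Total: 10 rows.

10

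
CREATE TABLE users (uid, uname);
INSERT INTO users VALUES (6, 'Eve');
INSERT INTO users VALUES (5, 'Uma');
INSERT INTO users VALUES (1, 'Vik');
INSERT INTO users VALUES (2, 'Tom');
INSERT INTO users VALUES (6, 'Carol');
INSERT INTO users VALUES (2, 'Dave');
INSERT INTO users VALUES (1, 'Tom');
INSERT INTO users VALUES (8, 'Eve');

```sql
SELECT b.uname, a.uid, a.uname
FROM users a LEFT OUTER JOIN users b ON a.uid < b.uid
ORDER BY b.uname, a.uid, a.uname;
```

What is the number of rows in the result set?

LEFT JOIN keeps every row from `users a`; unmatched rows get NULL for `users b`'s columns.
Matching on a.uid < b.uid.
- uid=6: 1 matching b row(s), so 1 row(s) emitted.
- uid=5: 3 matching b row(s), so 3 row(s) emitted.
- uid=1: 6 matching b row(s), so 6 row(s) emitted.
- uid=2: 4 matching b row(s), so 4 row(s) emitted.
- uid=6: 1 matching b row(s), so 1 row(s) emitted.
- uid=2: 4 matching b row(s), so 4 row(s) emitted.
- uid=1: 6 matching b row(s), so 6 row(s) emitted.
- uid=8: no b row matches, row kept with b columns NULL.
Total: 25 matched + 1 padded = 26 rows.

26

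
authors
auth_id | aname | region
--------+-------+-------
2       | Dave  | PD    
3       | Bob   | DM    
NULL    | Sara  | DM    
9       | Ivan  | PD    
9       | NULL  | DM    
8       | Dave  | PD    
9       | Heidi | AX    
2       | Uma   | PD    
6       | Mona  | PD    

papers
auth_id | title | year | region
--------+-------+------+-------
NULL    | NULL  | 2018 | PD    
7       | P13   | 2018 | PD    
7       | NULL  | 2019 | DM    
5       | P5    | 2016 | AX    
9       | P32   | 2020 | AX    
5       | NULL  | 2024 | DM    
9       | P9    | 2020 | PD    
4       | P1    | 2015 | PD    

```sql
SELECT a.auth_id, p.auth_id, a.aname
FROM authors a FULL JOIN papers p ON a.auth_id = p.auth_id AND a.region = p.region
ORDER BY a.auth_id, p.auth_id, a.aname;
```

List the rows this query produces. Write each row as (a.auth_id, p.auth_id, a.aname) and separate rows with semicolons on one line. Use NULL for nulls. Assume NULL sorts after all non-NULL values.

(2, NULL, Dave); (2, NULL, Uma); (3, NULL, Bob); (6, NULL, Mona); (8, NULL, Dave); (9, 9, Heidi); (9, 9, Ivan); (9, NULL, NULL); (NULL, 4, NULL); (NULL, 5, NULL); (NULL, 5, NULL); (NULL, 7, NULL); (NULL, 7, NULL); (NULL, NULL, Sara); (NULL, NULL, NULL)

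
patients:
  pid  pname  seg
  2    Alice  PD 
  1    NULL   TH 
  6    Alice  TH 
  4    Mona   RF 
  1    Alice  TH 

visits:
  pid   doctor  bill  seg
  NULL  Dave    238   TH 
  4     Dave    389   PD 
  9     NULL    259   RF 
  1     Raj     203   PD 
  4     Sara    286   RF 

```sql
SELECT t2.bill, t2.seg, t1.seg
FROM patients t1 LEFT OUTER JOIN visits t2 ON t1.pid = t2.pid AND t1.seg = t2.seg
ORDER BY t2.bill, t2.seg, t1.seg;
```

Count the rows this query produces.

LEFT JOIN keeps every row from `patients`; unmatched rows get NULL for `visits`'s columns.
Matching on t1.pid = t2.pid AND t1.seg = t2.seg. A NULL in a compared column never satisfies the condition.
Matched pairs: 1; unmatched t1 rows kept: 4.
Total: 1 matched + 4 padded = 5 rows.

5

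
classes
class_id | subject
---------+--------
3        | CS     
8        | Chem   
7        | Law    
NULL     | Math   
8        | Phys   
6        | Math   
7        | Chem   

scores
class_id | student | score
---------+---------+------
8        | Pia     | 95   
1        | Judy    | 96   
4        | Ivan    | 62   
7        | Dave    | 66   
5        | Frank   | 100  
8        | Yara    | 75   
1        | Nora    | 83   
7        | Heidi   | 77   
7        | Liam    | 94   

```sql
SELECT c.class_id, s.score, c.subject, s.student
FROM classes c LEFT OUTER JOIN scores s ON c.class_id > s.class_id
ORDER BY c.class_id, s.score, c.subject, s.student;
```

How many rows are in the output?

LEFT JOIN keeps every row from `classes`; unmatched rows get NULL for `scores`'s columns.
Matching on c.class_id > s.class_id. A NULL in a compared column never satisfies the condition.
- c[0] class_id=3 → 2 match(es) in s → 2 row(s).
- c[1] class_id=8 → 7 match(es) in s → 7 row(s).
- c[2] class_id=7 → 4 match(es) in s → 4 row(s).
- c[3] class_id=NULL → no match; kept with NULLs on the s side.
- c[4] class_id=8 → 7 match(es) in s → 7 row(s).
- c[5] class_id=6 → 4 match(es) in s → 4 row(s).
- c[6] class_id=7 → 4 match(es) in s → 4 row(s).
Total: 28 matched + 1 padded = 29 rows.

29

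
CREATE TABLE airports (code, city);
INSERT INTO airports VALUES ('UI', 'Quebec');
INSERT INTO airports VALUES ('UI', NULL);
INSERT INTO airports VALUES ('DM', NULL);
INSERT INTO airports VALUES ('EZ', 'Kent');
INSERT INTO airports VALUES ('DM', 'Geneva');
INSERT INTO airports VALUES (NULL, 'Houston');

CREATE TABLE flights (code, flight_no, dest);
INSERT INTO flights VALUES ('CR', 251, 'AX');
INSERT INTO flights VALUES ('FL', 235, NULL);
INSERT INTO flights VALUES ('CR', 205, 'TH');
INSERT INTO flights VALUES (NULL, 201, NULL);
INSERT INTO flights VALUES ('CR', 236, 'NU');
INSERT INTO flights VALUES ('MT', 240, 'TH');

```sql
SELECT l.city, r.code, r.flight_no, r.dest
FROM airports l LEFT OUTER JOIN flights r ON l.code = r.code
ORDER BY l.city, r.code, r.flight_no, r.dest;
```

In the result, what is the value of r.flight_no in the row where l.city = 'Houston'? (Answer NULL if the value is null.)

LEFT JOIN keeps every row from `airports`; unmatched rows get NULL for `flights`'s columns.
Matching on l.code = r.code. A NULL in a compared column never satisfies the condition.
- l[0] code=UI → no match; kept with NULLs on the r side.
- l[1] code=UI → no match; kept with NULLs on the r side.
- l[2] code=DM → no match; kept with NULLs on the r side.
- l[3] code=EZ → no match; kept with NULLs on the r side.
- l[4] code=DM → no match; kept with NULLs on the r side.
- l[5] code=NULL → no match; kept with NULLs on the r side.

NULL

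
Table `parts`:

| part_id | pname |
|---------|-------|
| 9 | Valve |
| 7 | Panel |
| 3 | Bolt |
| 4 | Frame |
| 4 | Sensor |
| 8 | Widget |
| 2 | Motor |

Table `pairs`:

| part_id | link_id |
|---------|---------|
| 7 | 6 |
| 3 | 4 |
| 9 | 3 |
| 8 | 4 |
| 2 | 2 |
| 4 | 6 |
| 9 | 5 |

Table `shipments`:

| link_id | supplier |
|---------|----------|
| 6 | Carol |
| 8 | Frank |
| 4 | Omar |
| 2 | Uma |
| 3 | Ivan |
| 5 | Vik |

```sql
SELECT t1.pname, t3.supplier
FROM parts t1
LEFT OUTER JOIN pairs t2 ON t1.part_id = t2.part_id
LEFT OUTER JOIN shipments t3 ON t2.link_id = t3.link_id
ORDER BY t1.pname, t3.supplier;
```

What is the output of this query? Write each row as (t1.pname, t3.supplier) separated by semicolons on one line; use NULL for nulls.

(Bolt, Omar); (Frame, Carol); (Motor, Uma); (Panel, Carol); (Sensor, Carol); (Valve, Ivan); (Valve, Vik); (Widget, Omar)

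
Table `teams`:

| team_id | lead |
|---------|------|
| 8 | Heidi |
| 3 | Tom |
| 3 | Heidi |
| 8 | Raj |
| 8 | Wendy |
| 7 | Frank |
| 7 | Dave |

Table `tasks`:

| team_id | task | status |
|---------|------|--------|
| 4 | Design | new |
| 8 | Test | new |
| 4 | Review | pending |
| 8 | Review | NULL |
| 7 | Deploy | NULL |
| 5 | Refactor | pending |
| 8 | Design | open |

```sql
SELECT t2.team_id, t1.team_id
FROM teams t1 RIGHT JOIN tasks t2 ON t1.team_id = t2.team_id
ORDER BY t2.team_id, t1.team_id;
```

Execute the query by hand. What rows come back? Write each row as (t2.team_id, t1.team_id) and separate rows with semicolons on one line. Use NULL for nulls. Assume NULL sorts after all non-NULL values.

RIGHT JOIN keeps every row from `tasks`; unmatched rows get NULL for `teams`'s columns.
Matching on t1.team_id = t2.team_id.
- team_id=8: 3 matching t2 row(s), so 3 row(s) emitted.
- team_id=3: no matching t2 row.
- team_id=3: no matching t2 row.
- team_id=8: 3 matching t2 row(s), so 3 row(s) emitted.
- team_id=8: 3 matching t2 row(s), so 3 row(s) emitted.
- team_id=7: 1 matching t2 row(s), so 1 row(s) emitted.
- team_id=7: 1 matching t2 row(s), so 1 row(s) emitted.
- plus 3 unmatched t2 row(s), each kept with NULL t1 columns.

(4, NULL); (4, NULL); (5, NULL); (7, 7); (7, 7); (8, 8); (8, 8); (8, 8); (8, 8); (8, 8); (8, 8); (8, 8); (8, 8); (8, 8)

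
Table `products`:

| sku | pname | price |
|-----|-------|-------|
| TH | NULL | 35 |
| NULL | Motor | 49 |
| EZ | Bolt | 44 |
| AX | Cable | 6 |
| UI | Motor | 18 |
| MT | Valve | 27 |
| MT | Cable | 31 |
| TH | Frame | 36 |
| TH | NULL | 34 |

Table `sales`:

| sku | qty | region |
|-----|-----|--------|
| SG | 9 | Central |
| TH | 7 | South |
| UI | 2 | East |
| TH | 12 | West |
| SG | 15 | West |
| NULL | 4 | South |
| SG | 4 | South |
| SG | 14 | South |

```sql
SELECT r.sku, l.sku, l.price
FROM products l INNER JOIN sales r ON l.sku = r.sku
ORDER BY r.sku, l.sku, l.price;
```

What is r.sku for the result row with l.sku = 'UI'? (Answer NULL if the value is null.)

UI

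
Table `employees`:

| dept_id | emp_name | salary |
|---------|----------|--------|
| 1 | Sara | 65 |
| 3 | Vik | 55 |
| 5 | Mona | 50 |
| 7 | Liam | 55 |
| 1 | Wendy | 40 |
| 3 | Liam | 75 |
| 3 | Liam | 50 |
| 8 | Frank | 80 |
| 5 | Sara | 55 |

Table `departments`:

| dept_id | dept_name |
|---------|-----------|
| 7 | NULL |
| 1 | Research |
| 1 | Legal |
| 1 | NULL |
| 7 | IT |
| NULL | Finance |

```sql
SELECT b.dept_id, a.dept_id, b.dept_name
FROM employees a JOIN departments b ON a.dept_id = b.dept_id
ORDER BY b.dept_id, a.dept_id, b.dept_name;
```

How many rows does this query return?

8

INNER JOIN keeps only pairs where the ON condition holds.
Matching on a.dept_id = b.dept_id. A NULL in a compared column never satisfies the condition.
- a row (dept_id=1): matches 3 b row(s) → 3 output row(s).
- a row (dept_id=3): no match → dropped.
- a row (dept_id=5): no match → dropped.
- a row (dept_id=7): matches 2 b row(s) → 2 output row(s).
- a row (dept_id=1): matches 3 b row(s) → 3 output row(s).
- a row (dept_id=3): no match → dropped.
- a row (dept_id=3): no match → dropped.
- a row (dept_id=8): no match → dropped.
- a row (dept_id=5): no match → dropped.
Total: 8 rows.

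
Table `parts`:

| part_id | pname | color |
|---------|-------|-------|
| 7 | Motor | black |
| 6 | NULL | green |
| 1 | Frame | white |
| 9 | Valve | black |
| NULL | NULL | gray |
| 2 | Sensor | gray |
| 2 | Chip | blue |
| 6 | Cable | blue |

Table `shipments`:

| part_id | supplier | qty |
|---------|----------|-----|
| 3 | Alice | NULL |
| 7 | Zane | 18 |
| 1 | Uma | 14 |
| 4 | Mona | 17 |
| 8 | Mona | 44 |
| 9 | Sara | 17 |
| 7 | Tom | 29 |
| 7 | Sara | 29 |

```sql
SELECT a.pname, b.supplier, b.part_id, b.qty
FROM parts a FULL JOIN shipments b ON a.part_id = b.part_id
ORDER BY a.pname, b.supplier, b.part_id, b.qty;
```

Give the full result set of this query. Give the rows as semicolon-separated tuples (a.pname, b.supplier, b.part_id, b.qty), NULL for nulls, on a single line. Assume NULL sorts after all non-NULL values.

(Cable, NULL, NULL, NULL); (Chip, NULL, NULL, NULL); (Frame, Uma, 1, 14); (Motor, Sara, 7, 29); (Motor, Tom, 7, 29); (Motor, Zane, 7, 18); (Sensor, NULL, NULL, NULL); (Valve, Sara, 9, 17); (NULL, Alice, 3, NULL); (NULL, Mona, 4, 17); (NULL, Mona, 8, 44); (NULL, NULL, NULL, NULL); (NULL, NULL, NULL, NULL)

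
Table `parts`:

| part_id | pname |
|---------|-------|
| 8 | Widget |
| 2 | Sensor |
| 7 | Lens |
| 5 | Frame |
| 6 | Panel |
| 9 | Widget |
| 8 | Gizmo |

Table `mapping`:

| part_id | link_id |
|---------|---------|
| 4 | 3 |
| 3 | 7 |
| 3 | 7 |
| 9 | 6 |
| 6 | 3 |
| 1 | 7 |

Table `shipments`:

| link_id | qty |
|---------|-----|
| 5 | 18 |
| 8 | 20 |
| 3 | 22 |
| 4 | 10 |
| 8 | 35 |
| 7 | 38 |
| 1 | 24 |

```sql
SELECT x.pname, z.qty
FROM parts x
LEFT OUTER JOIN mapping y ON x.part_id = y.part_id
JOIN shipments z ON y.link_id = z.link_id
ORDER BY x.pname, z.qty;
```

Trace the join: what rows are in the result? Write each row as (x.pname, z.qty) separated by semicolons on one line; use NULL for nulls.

(Panel, 22)

Step 1 — x LEFT JOIN y on part_id → 7 row(s).
Then INNER JOIN `shipments z` on link_id: keep only rows whose y.link_id appears in z.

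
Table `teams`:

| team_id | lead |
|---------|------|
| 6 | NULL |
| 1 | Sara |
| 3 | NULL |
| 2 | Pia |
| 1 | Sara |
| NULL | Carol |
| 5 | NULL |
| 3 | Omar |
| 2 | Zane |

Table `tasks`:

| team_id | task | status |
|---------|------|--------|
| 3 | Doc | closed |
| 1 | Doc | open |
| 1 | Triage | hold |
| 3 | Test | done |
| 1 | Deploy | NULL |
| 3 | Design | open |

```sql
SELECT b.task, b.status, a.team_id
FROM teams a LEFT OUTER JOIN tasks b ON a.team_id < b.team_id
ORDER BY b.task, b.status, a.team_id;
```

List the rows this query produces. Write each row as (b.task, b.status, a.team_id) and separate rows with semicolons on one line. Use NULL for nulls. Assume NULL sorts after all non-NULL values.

LEFT JOIN keeps every row from `teams`; unmatched rows get NULL for `tasks`'s columns.
Matching on a.team_id < b.team_id. A NULL in a compared column never satisfies the condition.
- a[0] team_id=6 → no match; kept with NULLs on the b side.
- a[1] team_id=1 → 3 match(es) in b → 3 row(s).
- a[2] team_id=3 → no match; kept with NULLs on the b side.
- a[3] team_id=2 → 3 match(es) in b → 3 row(s).
- a[4] team_id=1 → 3 match(es) in b → 3 row(s).
- a[5] team_id=NULL → no match; kept with NULLs on the b side.
- a[6] team_id=5 → no match; kept with NULLs on the b side.
- a[7] team_id=3 → no match; kept with NULLs on the b side.
- a[8] team_id=2 → 3 match(es) in b → 3 row(s).

(Design, open, 1); (Design, open, 1); (Design, open, 2); (Design, open, 2); (Doc, closed, 1); (Doc, closed, 1); (Doc, closed, 2); (Doc, closed, 2); (Test, done, 1); (Test, done, 1); (Test, done, 2); (Test, done, 2); (NULL, NULL, 3); (NULL, NULL, 3); (NULL, NULL, 5); (NULL, NULL, 6); (NULL, NULL, NULL)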